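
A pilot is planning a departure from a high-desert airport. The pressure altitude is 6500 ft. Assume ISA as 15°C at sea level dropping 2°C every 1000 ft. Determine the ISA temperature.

ISA temperature = 15 − 2 × (6500/1000) = 15 − 13 = 2°C.

2°C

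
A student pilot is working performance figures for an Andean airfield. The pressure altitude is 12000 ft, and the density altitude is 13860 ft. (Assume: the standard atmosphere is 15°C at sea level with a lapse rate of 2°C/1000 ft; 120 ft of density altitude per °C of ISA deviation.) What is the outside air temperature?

6.5°C

Density altitude − pressure altitude = 13860 − 12000 = +1860 ft.
At 120 ft/°C that is an ISA deviation of 1860/120 = +15.5°C.
ISA temperature at 12000 ft = 15 − 2 × (12000/1000) = -9°C.
OAT = ISA + deviation = -9 + (+15.5) = 6.5°C.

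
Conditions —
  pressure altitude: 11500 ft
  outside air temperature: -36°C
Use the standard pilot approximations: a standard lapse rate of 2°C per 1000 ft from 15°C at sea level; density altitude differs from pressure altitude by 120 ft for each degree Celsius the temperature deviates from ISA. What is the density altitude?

ISA temperature at 11500 ft = 15 − 2 × (11500/1000) = -8°C.
ISA deviation = -36 − (-8) = -28°C.
Density altitude = 11500 + 120 × (-28) = 11500 + (-3360) = 8140 ft.

8140 ft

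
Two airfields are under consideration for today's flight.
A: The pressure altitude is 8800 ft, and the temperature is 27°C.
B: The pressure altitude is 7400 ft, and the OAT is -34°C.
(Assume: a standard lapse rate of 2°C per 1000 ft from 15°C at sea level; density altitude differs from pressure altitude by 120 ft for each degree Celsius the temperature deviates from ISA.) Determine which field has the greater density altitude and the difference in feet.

A by 9056 ft

A: ISA temp = -2.6°C, deviation +29.6°C, DA = 8800 + 120 × 29.6 = 12352 ft.
B: ISA temp = 0.2°C, deviation -34.2°C, DA = 7400 + 120 × (-34.2) = 3296 ft.
A is higher by 12352 − 3296 = 9056 ft.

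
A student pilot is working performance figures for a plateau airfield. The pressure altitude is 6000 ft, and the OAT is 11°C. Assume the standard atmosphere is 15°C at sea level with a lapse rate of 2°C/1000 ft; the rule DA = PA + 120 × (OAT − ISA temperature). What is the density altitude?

6960 ft

ISA temperature at 6000 ft = 15 − 2 × (6000/1000) = 3°C.
ISA deviation = 11 − 3 = +8°C.
Density altitude = 6000 + 120 × (8) = 6000 + (+960) = 6960 ft.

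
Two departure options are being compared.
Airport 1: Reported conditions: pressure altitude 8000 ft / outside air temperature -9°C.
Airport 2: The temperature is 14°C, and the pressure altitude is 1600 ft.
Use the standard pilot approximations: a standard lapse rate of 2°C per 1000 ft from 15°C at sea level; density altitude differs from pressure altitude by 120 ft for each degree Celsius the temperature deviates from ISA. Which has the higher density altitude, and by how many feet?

Airport 1: ISA temp = -1°C, deviation -8°C, DA = 8000 + 120 × (-8) = 7040 ft.
Airport 2: ISA temp = 11.8°C, deviation +2.2°C, DA = 1600 + 120 × 2.2 = 1864 ft.
Airport 1 is higher by 7040 − 1864 = 5176 ft.

Airport 1 by 5176 ft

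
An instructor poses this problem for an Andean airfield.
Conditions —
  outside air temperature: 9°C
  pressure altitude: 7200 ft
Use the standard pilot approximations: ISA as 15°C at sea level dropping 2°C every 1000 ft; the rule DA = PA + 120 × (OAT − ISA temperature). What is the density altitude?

ISA temperature at 7200 ft = 15 − 2 × (7200/1000) = 0.6°C.
ISA deviation = 9 − 0.6 = +8.4°C.
Density altitude = 7200 + 120 × (8.4) = 7200 + (+1008) = 8208 ft.

8208 ft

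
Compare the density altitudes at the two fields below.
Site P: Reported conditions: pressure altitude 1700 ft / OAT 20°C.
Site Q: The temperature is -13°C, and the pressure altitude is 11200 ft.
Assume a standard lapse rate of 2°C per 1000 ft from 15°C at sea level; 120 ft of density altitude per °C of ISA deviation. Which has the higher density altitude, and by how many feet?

Site P: ISA temp = 11.6°C, deviation +8.4°C, DA = 1700 + 120 × 8.4 = 2708 ft.
Site Q: ISA temp = -7.4°C, deviation -5.6°C, DA = 11200 + 120 × (-5.6) = 10528 ft.
Site Q is higher by 10528 − 2708 = 7820 ft.

Site Q by 7820 ft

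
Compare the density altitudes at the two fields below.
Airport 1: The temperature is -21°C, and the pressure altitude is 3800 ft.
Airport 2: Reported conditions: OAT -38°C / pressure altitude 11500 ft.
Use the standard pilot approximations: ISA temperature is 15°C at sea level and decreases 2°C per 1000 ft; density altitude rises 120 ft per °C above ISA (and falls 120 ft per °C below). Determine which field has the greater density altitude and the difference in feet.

Airport 2 by 7508 ft

Airport 1: ISA temp = 7.4°C, deviation -28.4°C, DA = 3800 + 120 × (-28.4) = 392 ft.
Airport 2: ISA temp = -8°C, deviation -30°C, DA = 11500 + 120 × (-30) = 7900 ft.
Airport 2 is higher by 7900 − 392 = 7508 ft.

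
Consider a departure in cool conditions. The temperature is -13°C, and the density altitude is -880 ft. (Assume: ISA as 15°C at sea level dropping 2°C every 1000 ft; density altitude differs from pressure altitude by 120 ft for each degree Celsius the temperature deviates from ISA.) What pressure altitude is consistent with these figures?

DA = PA + 120 × (OAT − (15 − 2·PA/1000)) = PA + 120·OAT − 1800 + 0.24·PA = 1.24·PA + 120·OAT − 1800.
So 1.24·PA = -880 − 120 × (-13) + 1800 = 2480.
PA = 2480 / 1.24 = 2000 ft.

2000 ft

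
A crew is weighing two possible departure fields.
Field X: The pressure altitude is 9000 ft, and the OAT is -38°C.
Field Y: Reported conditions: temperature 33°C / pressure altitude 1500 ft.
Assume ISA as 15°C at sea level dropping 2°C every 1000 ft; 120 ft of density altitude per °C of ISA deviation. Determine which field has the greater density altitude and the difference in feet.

Field X by 780 ft

Field X: ISA temp = -3°C, deviation -35°C, DA = 9000 + 120 × (-35) = 4800 ft.
Field Y: ISA temp = 12°C, deviation +21°C, DA = 1500 + 120 × 21 = 4020 ft.
Field X is higher by 4800 − 4020 = 780 ft.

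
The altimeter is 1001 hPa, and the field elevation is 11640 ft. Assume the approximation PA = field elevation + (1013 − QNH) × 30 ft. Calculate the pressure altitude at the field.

12000 ft

Pressure correction = (1013 − 1001) × 30 = +360 ft.
Pressure altitude = 11640 + (+360) = 12000 ft.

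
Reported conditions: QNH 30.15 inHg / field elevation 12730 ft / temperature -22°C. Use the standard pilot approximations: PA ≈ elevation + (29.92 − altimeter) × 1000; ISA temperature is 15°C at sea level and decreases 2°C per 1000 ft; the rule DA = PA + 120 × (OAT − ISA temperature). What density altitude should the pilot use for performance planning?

11060 ft

Pressure altitude = 12730 + (29.92 − 30.15) × 1000 = 12730 + (-230) = 12500 ft.
ISA temperature at 12500 ft = 15 − 2 × (12500/1000) = -10°C.
ISA deviation = -22 − (-10) = -12°C.
Density altitude = 12500 + 120 × (-12) = 11060 ft.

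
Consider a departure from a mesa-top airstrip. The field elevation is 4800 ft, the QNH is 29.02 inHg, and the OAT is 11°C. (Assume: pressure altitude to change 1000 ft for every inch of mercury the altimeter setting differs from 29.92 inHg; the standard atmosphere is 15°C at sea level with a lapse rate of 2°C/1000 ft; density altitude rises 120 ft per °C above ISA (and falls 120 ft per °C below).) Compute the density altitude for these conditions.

Pressure altitude = 4800 + (29.92 − 29.02) × 1000 = 4800 + (+900) = 5700 ft.
ISA temperature at 5700 ft = 15 − 2 × (5700/1000) = 3.6°C.
ISA deviation = 11 − 3.6 = +7.4°C.
Density altitude = 5700 + 120 × (7.4) = 6588 ft.

6588 ft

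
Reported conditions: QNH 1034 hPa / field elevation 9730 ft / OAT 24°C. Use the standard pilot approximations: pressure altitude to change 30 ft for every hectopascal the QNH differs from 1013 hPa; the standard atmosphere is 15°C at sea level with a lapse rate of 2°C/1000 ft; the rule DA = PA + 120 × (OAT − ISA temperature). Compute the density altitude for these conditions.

12364 ft

Pressure altitude = 9730 + (1013 − 1034) × 30 = 9730 + (-630) = 9100 ft.
ISA temperature at 9100 ft = 15 − 2 × (9100/1000) = -3.2°C.
ISA deviation = 24 − (-3.2) = +27.2°C.
Density altitude = 9100 + 120 × (27.2) = 12364 ft.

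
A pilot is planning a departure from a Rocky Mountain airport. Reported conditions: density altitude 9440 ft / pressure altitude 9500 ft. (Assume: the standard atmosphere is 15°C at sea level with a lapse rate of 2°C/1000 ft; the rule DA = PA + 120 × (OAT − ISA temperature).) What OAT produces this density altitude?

-4.5°C

Density altitude − pressure altitude = 9440 − 9500 = -60 ft.
At 120 ft/°C that is an ISA deviation of -60/120 = -0.5°C.
ISA temperature at 9500 ft = 15 − 2 × (9500/1000) = -4°C.
OAT = ISA + deviation = -4 + (-0.5) = -4.5°C.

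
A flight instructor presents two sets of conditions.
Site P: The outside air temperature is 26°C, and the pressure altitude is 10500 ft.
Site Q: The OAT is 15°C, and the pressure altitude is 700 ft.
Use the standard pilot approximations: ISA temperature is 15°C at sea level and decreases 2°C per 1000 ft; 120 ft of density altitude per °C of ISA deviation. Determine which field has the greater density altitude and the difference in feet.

Site P: ISA temp = -6°C, deviation +32°C, DA = 10500 + 120 × 32 = 14340 ft.
Site Q: ISA temp = 13.6°C, deviation +1.4°C, DA = 700 + 120 × 1.4 = 868 ft.
Site P is higher by 14340 − 868 = 13472 ft.

Site P by 13472 ft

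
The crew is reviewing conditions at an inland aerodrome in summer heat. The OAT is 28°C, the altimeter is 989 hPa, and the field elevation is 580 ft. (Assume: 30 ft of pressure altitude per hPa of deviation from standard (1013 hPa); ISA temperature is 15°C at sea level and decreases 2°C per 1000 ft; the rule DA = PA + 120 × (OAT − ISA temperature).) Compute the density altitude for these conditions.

Pressure altitude = 580 + (1013 − 989) × 30 = 580 + (+720) = 1300 ft.
ISA temperature at 1300 ft = 15 − 2 × (1300/1000) = 12.4°C.
ISA deviation = 28 − 12.4 = +15.6°C.
Density altitude = 1300 + 120 × (15.6) = 3172 ft.

3172 ft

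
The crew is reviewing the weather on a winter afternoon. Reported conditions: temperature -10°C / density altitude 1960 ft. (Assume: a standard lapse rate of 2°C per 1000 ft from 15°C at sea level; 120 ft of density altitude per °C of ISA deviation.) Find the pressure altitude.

4000 ft

DA = PA + 120 × (OAT − (15 − 2·PA/1000)) = PA + 120·OAT − 1800 + 0.24·PA = 1.24·PA + 120·OAT − 1800.
So 1.24·PA = 1960 − 120 × (-10) + 1800 = 4960.
PA = 4960 / 1.24 = 4000 ft.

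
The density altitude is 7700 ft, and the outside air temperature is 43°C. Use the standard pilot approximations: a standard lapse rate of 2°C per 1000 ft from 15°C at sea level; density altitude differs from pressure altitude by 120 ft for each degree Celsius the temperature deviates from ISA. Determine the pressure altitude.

DA = PA + 120 × (OAT − (15 − 2·PA/1000)) = PA + 120·OAT − 1800 + 0.24·PA = 1.24·PA + 120·OAT − 1800.
So 1.24·PA = 7700 − 120 × 43 + 1800 = 4340.
PA = 4340 / 1.24 = 3500 ft.

3500 ft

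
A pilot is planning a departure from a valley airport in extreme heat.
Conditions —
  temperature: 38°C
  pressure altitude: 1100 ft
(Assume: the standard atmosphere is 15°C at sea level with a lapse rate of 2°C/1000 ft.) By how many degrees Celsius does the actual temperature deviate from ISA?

ISA temperature at 1100 ft = 15 − 2 × (1100/1000) = 12.8°C.
Deviation = OAT − ISA = 38 − 12.8 = +25.2°C.

ISA+25.2°C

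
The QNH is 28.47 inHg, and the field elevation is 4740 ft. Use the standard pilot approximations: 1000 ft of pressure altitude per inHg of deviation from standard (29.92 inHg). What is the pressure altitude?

Pressure correction = (29.92 − 28.47) × 1000 = +1450 ft.
Pressure altitude = 4740 + (+1450) = 6190 ft.

6190 ft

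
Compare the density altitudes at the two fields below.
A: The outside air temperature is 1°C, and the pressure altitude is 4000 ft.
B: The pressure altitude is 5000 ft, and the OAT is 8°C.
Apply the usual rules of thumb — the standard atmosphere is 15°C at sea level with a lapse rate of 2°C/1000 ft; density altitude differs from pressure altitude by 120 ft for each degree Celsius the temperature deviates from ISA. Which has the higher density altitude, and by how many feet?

B by 2080 ft

A: ISA temp = 7°C, deviation -6°C, DA = 4000 + 120 × (-6) = 3280 ft.
B: ISA temp = 5°C, deviation +3°C, DA = 5000 + 120 × 3 = 5360 ft.
B is higher by 5360 − 3280 = 2080 ft.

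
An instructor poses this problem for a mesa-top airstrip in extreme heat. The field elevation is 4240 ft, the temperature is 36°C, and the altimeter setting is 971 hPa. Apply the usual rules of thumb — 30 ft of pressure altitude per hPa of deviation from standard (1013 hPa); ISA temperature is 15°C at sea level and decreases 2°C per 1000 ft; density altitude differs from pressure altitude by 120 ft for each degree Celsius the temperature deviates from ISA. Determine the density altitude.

Pressure altitude = 4240 + (1013 − 971) × 30 = 4240 + (+1260) = 5500 ft.
ISA temperature at 5500 ft = 15 − 2 × (5500/1000) = 4°C.
ISA deviation = 36 − 4 = +32°C.
Density altitude = 5500 + 120 × (32) = 9340 ft.

9340 ft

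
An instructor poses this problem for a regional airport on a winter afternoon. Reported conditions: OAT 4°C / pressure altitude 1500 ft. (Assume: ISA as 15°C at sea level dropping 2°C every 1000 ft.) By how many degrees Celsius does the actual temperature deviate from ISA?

ISA-8°C

ISA temperature at 1500 ft = 15 − 2 × (1500/1000) = 12°C.
Deviation = OAT − ISA = 4 − 12 = -8°C.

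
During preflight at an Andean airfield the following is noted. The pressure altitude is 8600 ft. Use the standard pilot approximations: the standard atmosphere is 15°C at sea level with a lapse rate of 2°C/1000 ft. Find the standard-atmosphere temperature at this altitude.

ISA temperature = 15 − 2 × (8600/1000) = 15 − 17.2 = -2.2°C.

-2.2°C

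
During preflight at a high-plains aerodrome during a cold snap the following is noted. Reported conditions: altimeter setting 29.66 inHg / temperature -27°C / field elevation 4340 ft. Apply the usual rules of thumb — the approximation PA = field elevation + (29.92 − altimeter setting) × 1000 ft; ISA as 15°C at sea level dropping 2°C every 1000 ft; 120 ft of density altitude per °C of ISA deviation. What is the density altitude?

664 ft

Pressure altitude = 4340 + (29.92 − 29.66) × 1000 = 4340 + (+260) = 4600 ft.
ISA temperature at 4600 ft = 15 − 2 × (4600/1000) = 5.8°C.
ISA deviation = -27 − 5.8 = -32.8°C.
Density altitude = 4600 + 120 × (-32.8) = 664 ft.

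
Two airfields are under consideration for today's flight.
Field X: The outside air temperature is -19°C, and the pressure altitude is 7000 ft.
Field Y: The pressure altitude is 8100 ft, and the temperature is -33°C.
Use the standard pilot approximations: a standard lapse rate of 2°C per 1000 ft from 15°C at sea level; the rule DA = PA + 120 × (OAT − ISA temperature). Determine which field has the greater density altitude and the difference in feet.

Field X: ISA temp = 1°C, deviation -20°C, DA = 7000 + 120 × (-20) = 4600 ft.
Field Y: ISA temp = -1.2°C, deviation -31.8°C, DA = 8100 + 120 × (-31.8) = 4284 ft.
Field X is higher by 4600 − 4284 = 316 ft.

Field X by 316 ft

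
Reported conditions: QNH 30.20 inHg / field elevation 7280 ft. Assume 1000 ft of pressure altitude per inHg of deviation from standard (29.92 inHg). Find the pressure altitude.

7000 ft

Pressure correction = (29.92 − 30.20) × 1000 = -280 ft.
Pressure altitude = 7280 + (-280) = 7000 ft.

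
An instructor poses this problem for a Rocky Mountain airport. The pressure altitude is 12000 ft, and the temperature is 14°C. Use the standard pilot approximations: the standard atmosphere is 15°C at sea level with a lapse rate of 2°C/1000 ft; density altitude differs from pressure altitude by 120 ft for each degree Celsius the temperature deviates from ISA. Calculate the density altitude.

14760 ft

ISA temperature at 12000 ft = 15 − 2 × (12000/1000) = -9°C.
ISA deviation = 14 − (-9) = +23°C.
Density altitude = 12000 + 120 × (23) = 12000 + (+2760) = 14760 ft.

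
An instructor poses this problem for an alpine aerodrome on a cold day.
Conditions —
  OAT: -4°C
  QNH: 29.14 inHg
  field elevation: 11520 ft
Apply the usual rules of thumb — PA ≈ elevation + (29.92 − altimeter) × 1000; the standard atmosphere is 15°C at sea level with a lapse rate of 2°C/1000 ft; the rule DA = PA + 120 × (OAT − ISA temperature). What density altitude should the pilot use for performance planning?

Pressure altitude = 11520 + (29.92 − 29.14) × 1000 = 11520 + (+780) = 12300 ft.
ISA temperature at 12300 ft = 15 − 2 × (12300/1000) = -9.6°C.
ISA deviation = -4 − (-9.6) = +5.6°C.
Density altitude = 12300 + 120 × (5.6) = 12972 ft.

12972 ft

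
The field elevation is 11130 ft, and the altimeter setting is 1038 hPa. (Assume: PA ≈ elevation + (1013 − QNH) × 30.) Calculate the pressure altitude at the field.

10380 ft

Pressure correction = (1013 − 1038) × 30 = -750 ft.
Pressure altitude = 11130 + (-750) = 10380 ft.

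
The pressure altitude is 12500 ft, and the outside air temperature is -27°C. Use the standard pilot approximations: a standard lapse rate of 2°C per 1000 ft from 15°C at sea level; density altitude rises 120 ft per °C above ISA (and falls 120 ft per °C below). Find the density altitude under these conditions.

10460 ft

ISA temperature at 12500 ft = 15 − 2 × (12500/1000) = -10°C.
ISA deviation = -27 − (-10) = -17°C.
Density altitude = 12500 + 120 × (-17) = 12500 + (-2040) = 10460 ft.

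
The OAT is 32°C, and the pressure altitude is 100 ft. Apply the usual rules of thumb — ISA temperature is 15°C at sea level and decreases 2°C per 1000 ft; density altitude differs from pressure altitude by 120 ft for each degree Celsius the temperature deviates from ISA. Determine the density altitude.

2164 ft

ISA temperature at 100 ft = 15 − 2 × (100/1000) = 14.8°C.
ISA deviation = 32 − 14.8 = +17.2°C.
Density altitude = 100 + 120 × (17.2) = 100 + (+2064) = 2164 ft.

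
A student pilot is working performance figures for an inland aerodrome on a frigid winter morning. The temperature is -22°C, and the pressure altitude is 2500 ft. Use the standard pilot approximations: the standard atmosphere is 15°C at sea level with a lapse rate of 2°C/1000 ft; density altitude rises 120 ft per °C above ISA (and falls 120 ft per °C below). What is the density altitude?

ISA temperature at 2500 ft = 15 − 2 × (2500/1000) = 10°C.
ISA deviation = -22 − 10 = -32°C.
Density altitude = 2500 + 120 × (-32) = 2500 + (-3840) = -1340 ft.

-1340 ft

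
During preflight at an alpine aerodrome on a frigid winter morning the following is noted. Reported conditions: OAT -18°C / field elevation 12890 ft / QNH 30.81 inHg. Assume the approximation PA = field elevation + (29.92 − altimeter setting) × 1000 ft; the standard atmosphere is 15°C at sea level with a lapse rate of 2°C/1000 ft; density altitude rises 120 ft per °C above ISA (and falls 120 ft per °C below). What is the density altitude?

Pressure altitude = 12890 + (29.92 − 30.81) × 1000 = 12890 + (-890) = 12000 ft.
ISA temperature at 12000 ft = 15 − 2 × (12000/1000) = -9°C.
ISA deviation = -18 − (-9) = -9°C.
Density altitude = 12000 + 120 × (-9) = 10920 ft.

10920 ft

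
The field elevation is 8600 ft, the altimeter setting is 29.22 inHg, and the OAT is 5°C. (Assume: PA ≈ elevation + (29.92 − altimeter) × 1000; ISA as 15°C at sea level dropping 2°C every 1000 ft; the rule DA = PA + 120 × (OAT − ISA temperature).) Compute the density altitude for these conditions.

10332 ft

Pressure altitude = 8600 + (29.92 − 29.22) × 1000 = 8600 + (+700) = 9300 ft.
ISA temperature at 9300 ft = 15 − 2 × (9300/1000) = -3.6°C.
ISA deviation = 5 − (-3.6) = +8.6°C.
Density altitude = 9300 + 120 × (8.6) = 10332 ft.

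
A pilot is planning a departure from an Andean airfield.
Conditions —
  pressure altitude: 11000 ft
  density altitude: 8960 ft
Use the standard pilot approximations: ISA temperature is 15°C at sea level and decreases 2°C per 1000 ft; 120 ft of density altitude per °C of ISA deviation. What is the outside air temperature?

Density altitude − pressure altitude = 8960 − 11000 = -2040 ft.
At 120 ft/°C that is an ISA deviation of -2040/120 = -17°C.
ISA temperature at 11000 ft = 15 − 2 × (11000/1000) = -7°C.
OAT = ISA + deviation = -7 + (-17) = -24°C.

-24°C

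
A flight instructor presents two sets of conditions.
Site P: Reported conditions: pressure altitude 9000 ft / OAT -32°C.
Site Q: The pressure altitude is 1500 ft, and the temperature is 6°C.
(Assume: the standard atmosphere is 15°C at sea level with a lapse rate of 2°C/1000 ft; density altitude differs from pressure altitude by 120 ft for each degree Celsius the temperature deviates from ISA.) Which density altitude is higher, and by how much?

Site P: ISA temp = -3°C, deviation -29°C, DA = 9000 + 120 × (-29) = 5520 ft.
Site Q: ISA temp = 12°C, deviation -6°C, DA = 1500 + 120 × (-6) = 780 ft.
Site P is higher by 5520 − 780 = 4740 ft.

Site P by 4740 ft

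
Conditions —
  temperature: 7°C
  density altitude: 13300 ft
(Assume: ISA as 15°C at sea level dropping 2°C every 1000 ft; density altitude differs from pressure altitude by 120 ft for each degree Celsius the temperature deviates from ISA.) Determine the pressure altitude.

DA = PA + 120 × (OAT − (15 − 2·PA/1000)) = PA + 120·OAT − 1800 + 0.24·PA = 1.24·PA + 120·OAT − 1800.
So 1.24·PA = 13300 − 120 × 7 + 1800 = 14260.
PA = 14260 / 1.24 = 11500 ft.

11500 ft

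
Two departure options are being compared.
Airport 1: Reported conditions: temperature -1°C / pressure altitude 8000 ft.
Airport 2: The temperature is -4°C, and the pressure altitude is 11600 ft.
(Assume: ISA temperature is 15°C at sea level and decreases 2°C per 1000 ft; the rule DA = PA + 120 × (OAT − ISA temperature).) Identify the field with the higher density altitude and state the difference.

Airport 1: ISA temp = -1°C, deviation 0°C, DA = 8000 + 120 × 0 = 8000 ft.
Airport 2: ISA temp = -8.2°C, deviation +4.2°C, DA = 11600 + 120 × 4.2 = 12104 ft.
Airport 2 is higher by 12104 − 8000 = 4104 ft.

Airport 2 by 4104 ft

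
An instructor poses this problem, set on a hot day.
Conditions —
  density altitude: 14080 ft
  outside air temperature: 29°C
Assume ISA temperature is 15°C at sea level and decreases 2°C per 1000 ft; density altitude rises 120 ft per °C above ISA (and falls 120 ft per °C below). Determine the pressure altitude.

10000 ft

DA = PA + 120 × (OAT − (15 − 2·PA/1000)) = PA + 120·OAT − 1800 + 0.24·PA = 1.24·PA + 120·OAT − 1800.
So 1.24·PA = 14080 − 120 × 29 + 1800 = 12400.
PA = 12400 / 1.24 = 10000 ft.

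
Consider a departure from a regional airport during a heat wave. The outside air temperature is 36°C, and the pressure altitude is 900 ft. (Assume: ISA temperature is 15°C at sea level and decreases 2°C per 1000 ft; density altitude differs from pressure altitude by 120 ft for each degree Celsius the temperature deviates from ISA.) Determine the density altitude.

3636 ft

ISA temperature at 900 ft = 15 − 2 × (900/1000) = 13.2°C.
ISA deviation = 36 − 13.2 = +22.8°C.
Density altitude = 900 + 120 × (22.8) = 900 + (+2736) = 3636 ft.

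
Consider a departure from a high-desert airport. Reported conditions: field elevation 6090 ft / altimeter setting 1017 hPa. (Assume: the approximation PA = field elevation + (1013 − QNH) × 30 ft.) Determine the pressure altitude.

5970 ft

Pressure correction = (1013 − 1017) × 30 = -120 ft.
Pressure altitude = 6090 + (-120) = 5970 ft.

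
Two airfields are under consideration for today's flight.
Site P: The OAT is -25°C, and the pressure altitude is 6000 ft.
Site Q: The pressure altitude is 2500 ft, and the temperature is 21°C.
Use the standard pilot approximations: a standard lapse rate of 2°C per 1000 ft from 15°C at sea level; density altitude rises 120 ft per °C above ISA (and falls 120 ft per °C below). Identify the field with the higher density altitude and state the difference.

Site P: ISA temp = 3°C, deviation -28°C, DA = 6000 + 120 × (-28) = 2640 ft.
Site Q: ISA temp = 10°C, deviation +11°C, DA = 2500 + 120 × 11 = 3820 ft.
Site Q is higher by 3820 − 2640 = 1180 ft.

Site Q by 1180 ft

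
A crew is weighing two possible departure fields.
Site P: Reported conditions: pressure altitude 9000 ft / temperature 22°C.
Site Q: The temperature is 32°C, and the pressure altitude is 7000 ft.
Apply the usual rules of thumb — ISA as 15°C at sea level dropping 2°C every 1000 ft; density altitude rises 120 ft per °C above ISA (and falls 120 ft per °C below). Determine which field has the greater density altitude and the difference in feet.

Site P by 1280 ft

Site P: ISA temp = -3°C, deviation +25°C, DA = 9000 + 120 × 25 = 12000 ft.
Site Q: ISA temp = 1°C, deviation +31°C, DA = 7000 + 120 × 31 = 10720 ft.
Site P is higher by 12000 − 10720 = 1280 ft.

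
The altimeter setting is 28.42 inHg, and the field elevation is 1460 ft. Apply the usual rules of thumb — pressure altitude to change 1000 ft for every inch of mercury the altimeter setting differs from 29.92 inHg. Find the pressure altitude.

2960 ft

Pressure correction = (29.92 − 28.42) × 1000 = +1500 ft.
Pressure altitude = 1460 + (+1500) = 2960 ft.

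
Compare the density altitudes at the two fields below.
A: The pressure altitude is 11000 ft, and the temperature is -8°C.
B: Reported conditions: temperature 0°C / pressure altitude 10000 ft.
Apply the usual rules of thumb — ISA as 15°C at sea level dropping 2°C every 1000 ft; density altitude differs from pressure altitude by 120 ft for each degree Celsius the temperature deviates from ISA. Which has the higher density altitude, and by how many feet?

A by 280 ft

A: ISA temp = -7°C, deviation -1°C, DA = 11000 + 120 × (-1) = 10880 ft.
B: ISA temp = -5°C, deviation +5°C, DA = 10000 + 120 × 5 = 10600 ft.
A is higher by 10880 − 10600 = 280 ft.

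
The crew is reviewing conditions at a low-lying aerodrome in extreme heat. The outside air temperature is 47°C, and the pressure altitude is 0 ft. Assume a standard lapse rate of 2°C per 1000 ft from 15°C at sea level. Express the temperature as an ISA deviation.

ISA temperature at 0 ft = 15 − 2 × (0/1000) = 15°C.
Deviation = OAT − ISA = 47 − 15 = +32°C.

ISA+32°C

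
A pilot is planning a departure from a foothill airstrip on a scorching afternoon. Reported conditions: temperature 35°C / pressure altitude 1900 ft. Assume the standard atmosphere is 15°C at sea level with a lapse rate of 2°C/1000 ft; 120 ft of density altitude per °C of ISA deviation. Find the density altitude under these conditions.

ISA temperature at 1900 ft = 15 − 2 × (1900/1000) = 11.2°C.
ISA deviation = 35 − 11.2 = +23.8°C.
Density altitude = 1900 + 120 × (23.8) = 1900 + (+2856) = 4756 ft.

4756 ft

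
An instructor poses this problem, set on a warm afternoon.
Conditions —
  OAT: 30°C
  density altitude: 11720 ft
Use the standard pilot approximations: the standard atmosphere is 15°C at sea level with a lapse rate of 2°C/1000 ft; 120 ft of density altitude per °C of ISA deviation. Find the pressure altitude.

8000 ft

DA = PA + 120 × (OAT − (15 − 2·PA/1000)) = PA + 120·OAT − 1800 + 0.24·PA = 1.24·PA + 120·OAT − 1800.
So 1.24·PA = 11720 − 120 × 30 + 1800 = 9920.
PA = 9920 / 1.24 = 8000 ft.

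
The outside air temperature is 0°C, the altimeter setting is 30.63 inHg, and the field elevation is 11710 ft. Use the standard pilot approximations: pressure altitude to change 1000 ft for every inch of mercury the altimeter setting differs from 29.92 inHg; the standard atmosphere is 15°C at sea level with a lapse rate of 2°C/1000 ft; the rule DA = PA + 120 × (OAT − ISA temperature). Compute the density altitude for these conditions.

11840 ft

Pressure altitude = 11710 + (29.92 − 30.63) × 1000 = 11710 + (-710) = 11000 ft.
ISA temperature at 11000 ft = 15 − 2 × (11000/1000) = -7°C.
ISA deviation = 0 − (-7) = +7°C.
Density altitude = 11000 + 120 × (7) = 11840 ft.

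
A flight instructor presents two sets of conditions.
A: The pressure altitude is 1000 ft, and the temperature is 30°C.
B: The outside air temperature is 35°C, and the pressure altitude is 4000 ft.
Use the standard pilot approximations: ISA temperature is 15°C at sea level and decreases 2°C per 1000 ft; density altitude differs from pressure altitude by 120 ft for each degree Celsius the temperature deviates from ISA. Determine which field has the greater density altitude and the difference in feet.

A: ISA temp = 13°C, deviation +17°C, DA = 1000 + 120 × 17 = 3040 ft.
B: ISA temp = 7°C, deviation +28°C, DA = 4000 + 120 × 28 = 7360 ft.
B is higher by 7360 − 3040 = 4320 ft.

B by 4320 ft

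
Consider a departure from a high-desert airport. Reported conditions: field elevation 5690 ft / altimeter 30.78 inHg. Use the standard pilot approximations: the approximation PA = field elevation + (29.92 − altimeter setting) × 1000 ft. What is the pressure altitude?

Pressure correction = (29.92 − 30.78) × 1000 = -860 ft.
Pressure altitude = 5690 + (-860) = 4830 ft.

4830 ft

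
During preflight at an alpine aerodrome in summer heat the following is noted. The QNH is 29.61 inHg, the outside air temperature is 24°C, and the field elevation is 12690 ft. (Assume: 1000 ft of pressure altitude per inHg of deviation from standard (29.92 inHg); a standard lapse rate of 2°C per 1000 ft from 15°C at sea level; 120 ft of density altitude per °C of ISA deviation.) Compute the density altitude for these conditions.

Pressure altitude = 12690 + (29.92 − 29.61) × 1000 = 12690 + (+310) = 13000 ft.
ISA temperature at 13000 ft = 15 − 2 × (13000/1000) = -11°C.
ISA deviation = 24 − (-11) = +35°C.
Density altitude = 13000 + 120 × (35) = 17200 ft.

17200 ft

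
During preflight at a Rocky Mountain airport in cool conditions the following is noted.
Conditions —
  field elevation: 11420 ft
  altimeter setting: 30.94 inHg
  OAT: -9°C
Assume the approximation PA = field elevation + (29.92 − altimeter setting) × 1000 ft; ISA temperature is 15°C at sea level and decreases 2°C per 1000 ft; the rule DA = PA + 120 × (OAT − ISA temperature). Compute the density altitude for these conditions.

Pressure altitude = 11420 + (29.92 − 30.94) × 1000 = 11420 + (-1020) = 10400 ft.
ISA temperature at 10400 ft = 15 − 2 × (10400/1000) = -5.8°C.
ISA deviation = -9 − (-5.8) = -3.2°C.
Density altitude = 10400 + 120 × (-3.2) = 10016 ft.

10016 ft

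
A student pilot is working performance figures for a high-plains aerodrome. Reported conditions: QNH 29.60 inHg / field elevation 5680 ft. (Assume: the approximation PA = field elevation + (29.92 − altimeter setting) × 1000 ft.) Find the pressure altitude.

Pressure correction = (29.92 − 29.60) × 1000 = +320 ft.
Pressure altitude = 5680 + (+320) = 6000 ft.

6000 ft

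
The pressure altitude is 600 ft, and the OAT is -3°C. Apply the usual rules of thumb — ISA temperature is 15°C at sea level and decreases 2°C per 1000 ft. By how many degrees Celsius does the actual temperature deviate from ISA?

ISA temperature at 600 ft = 15 − 2 × (600/1000) = 13.8°C.
Deviation = OAT − ISA = -3 − 13.8 = -16.8°C.

ISA-16.8°C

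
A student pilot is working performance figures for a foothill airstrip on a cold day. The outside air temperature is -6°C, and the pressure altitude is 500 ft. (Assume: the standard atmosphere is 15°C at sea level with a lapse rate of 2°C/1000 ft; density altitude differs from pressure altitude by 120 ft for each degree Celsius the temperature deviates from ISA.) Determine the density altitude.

-1900 ft

ISA temperature at 500 ft = 15 − 2 × (500/1000) = 14°C.
ISA deviation = -6 − 14 = -20°C.
Density altitude = 500 + 120 × (-20) = 500 + (-2400) = -1900 ft.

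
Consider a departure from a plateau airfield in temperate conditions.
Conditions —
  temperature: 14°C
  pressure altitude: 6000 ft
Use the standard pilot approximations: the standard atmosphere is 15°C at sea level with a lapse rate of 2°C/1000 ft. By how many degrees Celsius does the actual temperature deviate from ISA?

ISA temperature at 6000 ft = 15 − 2 × (6000/1000) = 3°C.
Deviation = OAT − ISA = 14 − 3 = +11°C.

ISA+11°C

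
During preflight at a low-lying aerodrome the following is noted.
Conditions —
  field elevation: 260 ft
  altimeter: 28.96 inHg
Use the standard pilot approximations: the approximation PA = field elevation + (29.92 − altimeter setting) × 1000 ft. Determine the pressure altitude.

Pressure correction = (29.92 − 28.96) × 1000 = +960 ft.
Pressure altitude = 260 + (+960) = 1220 ft.

1220 ft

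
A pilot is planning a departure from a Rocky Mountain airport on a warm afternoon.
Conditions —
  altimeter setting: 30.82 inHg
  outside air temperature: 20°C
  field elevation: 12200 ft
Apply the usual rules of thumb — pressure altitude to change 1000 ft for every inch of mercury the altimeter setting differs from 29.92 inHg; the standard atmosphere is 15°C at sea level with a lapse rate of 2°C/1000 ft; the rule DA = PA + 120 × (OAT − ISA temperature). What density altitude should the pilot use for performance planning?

14612 ft

Pressure altitude = 12200 + (29.92 − 30.82) × 1000 = 12200 + (-900) = 11300 ft.
ISA temperature at 11300 ft = 15 − 2 × (11300/1000) = -7.6°C.
ISA deviation = 20 − (-7.6) = +27.6°C.
Density altitude = 11300 + 120 × (27.6) = 14612 ft.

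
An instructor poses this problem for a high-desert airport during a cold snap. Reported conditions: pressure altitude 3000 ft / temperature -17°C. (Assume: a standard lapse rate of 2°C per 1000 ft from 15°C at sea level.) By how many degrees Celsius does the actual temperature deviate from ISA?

ISA-26°C

ISA temperature at 3000 ft = 15 − 2 × (3000/1000) = 9°C.
Deviation = OAT − ISA = -17 − 9 = -26°C.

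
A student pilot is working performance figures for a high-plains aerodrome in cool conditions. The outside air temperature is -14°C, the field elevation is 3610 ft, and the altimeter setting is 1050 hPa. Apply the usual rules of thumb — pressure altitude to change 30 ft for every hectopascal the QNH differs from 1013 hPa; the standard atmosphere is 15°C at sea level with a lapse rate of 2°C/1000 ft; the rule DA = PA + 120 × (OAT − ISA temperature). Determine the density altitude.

-380 ft

Pressure altitude = 3610 + (1013 − 1050) × 30 = 3610 + (-1110) = 2500 ft.
ISA temperature at 2500 ft = 15 − 2 × (2500/1000) = 10°C.
ISA deviation = -14 − 10 = -24°C.
Density altitude = 2500 + 120 × (-24) = -380 ft.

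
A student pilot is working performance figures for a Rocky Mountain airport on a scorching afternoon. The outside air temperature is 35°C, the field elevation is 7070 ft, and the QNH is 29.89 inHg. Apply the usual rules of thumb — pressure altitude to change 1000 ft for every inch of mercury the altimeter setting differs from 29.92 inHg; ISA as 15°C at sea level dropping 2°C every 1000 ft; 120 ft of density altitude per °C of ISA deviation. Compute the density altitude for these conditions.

11204 ft

Pressure altitude = 7070 + (29.92 − 29.89) × 1000 = 7070 + (+30) = 7100 ft.
ISA temperature at 7100 ft = 15 − 2 × (7100/1000) = 0.8°C.
ISA deviation = 35 − 0.8 = +34.2°C.
Density altitude = 7100 + 120 × (34.2) = 11204 ft.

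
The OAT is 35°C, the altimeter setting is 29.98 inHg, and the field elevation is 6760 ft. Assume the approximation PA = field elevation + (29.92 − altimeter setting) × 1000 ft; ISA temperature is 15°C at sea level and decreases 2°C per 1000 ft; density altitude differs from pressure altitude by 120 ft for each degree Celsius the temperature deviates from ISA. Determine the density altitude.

10708 ft

Pressure altitude = 6760 + (29.92 − 29.98) × 1000 = 6760 + (-60) = 6700 ft.
ISA temperature at 6700 ft = 15 − 2 × (6700/1000) = 1.6°C.
ISA deviation = 35 − 1.6 = +33.4°C.
Density altitude = 6700 + 120 × (33.4) = 10708 ft.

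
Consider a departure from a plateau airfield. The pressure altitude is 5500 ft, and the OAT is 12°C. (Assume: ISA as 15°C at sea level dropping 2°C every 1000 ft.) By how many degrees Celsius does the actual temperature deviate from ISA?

ISA+8°C

ISA temperature at 5500 ft = 15 − 2 × (5500/1000) = 4°C.
Deviation = OAT − ISA = 12 − 4 = +8°C.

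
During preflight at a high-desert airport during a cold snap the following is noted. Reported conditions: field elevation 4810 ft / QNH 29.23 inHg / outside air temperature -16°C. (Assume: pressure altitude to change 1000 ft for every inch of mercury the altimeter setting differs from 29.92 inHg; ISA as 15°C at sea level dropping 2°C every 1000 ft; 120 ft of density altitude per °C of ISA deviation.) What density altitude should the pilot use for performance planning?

3100 ft

Pressure altitude = 4810 + (29.92 − 29.23) × 1000 = 4810 + (+690) = 5500 ft.
ISA temperature at 5500 ft = 15 − 2 × (5500/1000) = 4°C.
ISA deviation = -16 − 4 = -20°C.
Density altitude = 5500 + 120 × (-20) = 3100 ft.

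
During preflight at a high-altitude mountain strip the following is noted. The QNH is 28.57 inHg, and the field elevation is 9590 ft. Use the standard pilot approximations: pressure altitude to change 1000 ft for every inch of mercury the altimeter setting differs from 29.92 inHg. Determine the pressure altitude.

10940 ft

Pressure correction = (29.92 − 28.57) × 1000 = +1350 ft.
Pressure altitude = 9590 + (+1350) = 10940 ft.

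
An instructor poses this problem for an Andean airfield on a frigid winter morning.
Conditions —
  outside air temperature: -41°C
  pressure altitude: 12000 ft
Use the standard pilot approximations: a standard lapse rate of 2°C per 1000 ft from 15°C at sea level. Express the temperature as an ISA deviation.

ISA-32°C

ISA temperature at 12000 ft = 15 − 2 × (12000/1000) = -9°C.
Deviation = OAT − ISA = -41 − (-9) = -32°C.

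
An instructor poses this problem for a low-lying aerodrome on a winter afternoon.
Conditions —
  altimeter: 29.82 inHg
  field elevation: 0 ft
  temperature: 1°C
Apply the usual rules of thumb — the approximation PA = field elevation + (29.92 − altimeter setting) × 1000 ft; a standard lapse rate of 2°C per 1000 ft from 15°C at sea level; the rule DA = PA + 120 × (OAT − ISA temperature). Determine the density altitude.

-1556 ft

Pressure altitude = 0 + (29.92 − 29.82) × 1000 = 0 + (+100) = 100 ft.
ISA temperature at 100 ft = 15 − 2 × (100/1000) = 14.8°C.
ISA deviation = 1 − 14.8 = -13.8°C.
Density altitude = 100 + 120 × (-13.8) = -1556 ft.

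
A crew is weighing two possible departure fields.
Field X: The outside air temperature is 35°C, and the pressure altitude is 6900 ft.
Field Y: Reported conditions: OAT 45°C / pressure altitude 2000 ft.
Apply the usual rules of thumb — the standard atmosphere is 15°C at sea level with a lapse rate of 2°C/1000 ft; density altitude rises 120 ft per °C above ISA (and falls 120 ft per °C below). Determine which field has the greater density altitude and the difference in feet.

Field X by 4876 ft

Field X: ISA temp = 1.2°C, deviation +33.8°C, DA = 6900 + 120 × 33.8 = 10956 ft.
Field Y: ISA temp = 11°C, deviation +34°C, DA = 2000 + 120 × 34 = 6080 ft.
Field X is higher by 10956 − 6080 = 4876 ft.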